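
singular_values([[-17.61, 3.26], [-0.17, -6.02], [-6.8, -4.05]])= [18.95, 7.78]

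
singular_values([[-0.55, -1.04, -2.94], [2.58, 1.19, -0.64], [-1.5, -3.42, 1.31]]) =[4.65, 3.16, 1.6]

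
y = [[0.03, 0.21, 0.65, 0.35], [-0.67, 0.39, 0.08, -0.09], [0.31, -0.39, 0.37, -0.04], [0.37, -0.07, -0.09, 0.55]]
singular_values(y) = [1.02, 0.81, 0.58, 0.13]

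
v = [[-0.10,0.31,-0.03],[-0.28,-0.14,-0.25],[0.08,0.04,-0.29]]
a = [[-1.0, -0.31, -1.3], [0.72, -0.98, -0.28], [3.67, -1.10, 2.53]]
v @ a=[[0.21,-0.24,-0.03], [-0.74,0.5,-0.23], [-1.12,0.26,-0.85]]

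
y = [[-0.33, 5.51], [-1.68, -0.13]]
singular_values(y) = [5.52, 1.68]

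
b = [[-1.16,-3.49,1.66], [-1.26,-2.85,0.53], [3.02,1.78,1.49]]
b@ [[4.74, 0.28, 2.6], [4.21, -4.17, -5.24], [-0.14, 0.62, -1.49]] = [[-20.42, 15.26, 12.80], [-18.05, 11.86, 10.87], [21.60, -5.65, -3.7]]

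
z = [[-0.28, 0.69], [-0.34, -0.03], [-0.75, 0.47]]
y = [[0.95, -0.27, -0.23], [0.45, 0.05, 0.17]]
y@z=[[-0.00, 0.56], [-0.27, 0.39]]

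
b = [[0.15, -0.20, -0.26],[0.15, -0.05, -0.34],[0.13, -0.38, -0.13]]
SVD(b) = [[-0.59, -0.10, -0.8],[-0.53, -0.70, 0.48],[-0.61, 0.70, 0.36]] @ diag([0.6106126057848923, 0.27576854012327606, 0.001989455920699421]) @ [[-0.4, 0.62, 0.67],[-0.11, -0.76, 0.64],[-0.91, -0.18, -0.38]]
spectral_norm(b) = 0.61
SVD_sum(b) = [[0.15, -0.22, -0.24], [0.13, -0.2, -0.22], [0.15, -0.23, -0.25]] + [[0.0,0.02,-0.02], [0.02,0.15,-0.12], [-0.02,-0.15,0.12]] + [[0.0,0.0,0.0], [-0.0,-0.0,-0.0], [-0.0,-0.00,-0.00]]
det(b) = -0.00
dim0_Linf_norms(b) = [0.15, 0.38, 0.34]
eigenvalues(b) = [-0.31, 0.0, 0.28]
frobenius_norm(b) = 0.67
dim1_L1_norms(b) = [0.61, 0.54, 0.64]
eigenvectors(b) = [[0.58, 0.91, -0.15],[0.5, 0.18, -0.75],[0.64, 0.37, 0.65]]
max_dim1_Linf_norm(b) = 0.38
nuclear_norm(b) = 0.89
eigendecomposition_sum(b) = [[0.14, -0.23, -0.23], [0.12, -0.2, -0.2], [0.15, -0.25, -0.25]] + [[0.01, -0.0, -0.0], [0.0, -0.0, -0.00], [0.0, -0.0, -0.0]] + [[0.01,0.03,-0.03], [0.03,0.15,-0.14], [-0.03,-0.13,0.12]]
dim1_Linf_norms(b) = [0.26, 0.34, 0.38]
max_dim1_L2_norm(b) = 0.42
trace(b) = -0.03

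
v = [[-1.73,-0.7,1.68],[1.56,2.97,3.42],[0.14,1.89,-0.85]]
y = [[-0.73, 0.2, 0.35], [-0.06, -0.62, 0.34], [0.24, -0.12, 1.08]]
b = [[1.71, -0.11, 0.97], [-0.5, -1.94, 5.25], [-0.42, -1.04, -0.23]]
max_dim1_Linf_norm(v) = 3.42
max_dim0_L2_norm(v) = 3.9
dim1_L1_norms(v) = [4.11, 7.95, 2.88]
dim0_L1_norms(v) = [3.43, 5.56, 5.95]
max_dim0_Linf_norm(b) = 5.25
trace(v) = 0.39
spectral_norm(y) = 1.21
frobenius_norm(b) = 6.06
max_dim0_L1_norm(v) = 5.95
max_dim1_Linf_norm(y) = 1.08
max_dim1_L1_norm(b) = 7.69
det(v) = 18.54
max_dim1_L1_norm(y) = 1.44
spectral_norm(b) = 5.68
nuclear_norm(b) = 8.51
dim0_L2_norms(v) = [2.33, 3.59, 3.9]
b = v @ y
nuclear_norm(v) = 9.06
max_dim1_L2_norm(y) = 1.11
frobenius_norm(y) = 1.56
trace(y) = -0.27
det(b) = 10.07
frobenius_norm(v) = 5.79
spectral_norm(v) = 4.84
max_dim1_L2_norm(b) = 5.62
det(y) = 0.54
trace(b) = -0.46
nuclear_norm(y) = 2.58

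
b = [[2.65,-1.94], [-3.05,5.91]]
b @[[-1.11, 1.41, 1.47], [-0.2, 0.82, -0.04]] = [[-2.55,2.15,3.97], [2.20,0.55,-4.72]]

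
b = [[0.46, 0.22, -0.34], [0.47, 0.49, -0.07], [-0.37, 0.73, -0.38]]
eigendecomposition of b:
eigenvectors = [[(-0.33+0j), (0.21+0.18j), 0.21-0.18j], [0.08+0.00j, 0.80+0.00j, 0.80-0.00j], [(-0.94+0j), (0.51-0.14j), (0.51+0.14j)]]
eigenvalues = [(-0.57+0j), (0.57+0.12j), (0.57-0.12j)]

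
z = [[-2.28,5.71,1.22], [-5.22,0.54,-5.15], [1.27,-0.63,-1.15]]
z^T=[[-2.28, -5.22, 1.27], [5.71, 0.54, -0.63], [1.22, -5.15, -1.15]]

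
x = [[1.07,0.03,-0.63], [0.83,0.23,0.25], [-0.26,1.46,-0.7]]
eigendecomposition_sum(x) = [[-0.11-0.00j, 0.24-0.00j, (-0.24+0j)], [(0.13+0j), -0.28+0.00j, 0.28-0.00j], [(-0.4-0j), 0.86-0.00j, -0.86+0.00j]] + [[0.59-0.11j, -0.10+0.41j, -0.20+0.16j], [0.35-0.55j, 0.25+0.39j, -0.01+0.28j], [(0.07-0.5j), 0.30+0.19j, 0.08+0.20j]] + [[0.59+0.11j, -0.10-0.41j, (-0.2-0.16j)], [0.35+0.55j, 0.25-0.39j, -0.01-0.28j], [0.07+0.50j, (0.3-0.19j), (0.08-0.2j)]]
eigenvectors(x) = [[(-0.25+0j), (0.4+0.43j), (0.4-0.43j)], [0.30+0.00j, 0.64+0.00j, (0.64-0j)], [(-0.92+0j), (0.45-0.2j), (0.45+0.2j)]]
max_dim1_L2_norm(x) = 1.64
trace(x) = 0.60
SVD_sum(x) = [[0.0, 0.29, -0.16], [0.00, 0.07, -0.04], [0.00, 1.41, -0.78]] + [[1.13, -0.11, -0.21], [0.73, -0.07, -0.13], [-0.27, 0.03, 0.05]] + [[-0.06, -0.15, -0.26], [0.10, 0.23, 0.42], [0.01, 0.02, 0.03]]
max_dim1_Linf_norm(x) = 1.46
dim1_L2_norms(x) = [1.24, 0.9, 1.64]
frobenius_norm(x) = 2.24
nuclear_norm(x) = 3.64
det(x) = -1.35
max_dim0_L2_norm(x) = 1.48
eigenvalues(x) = [(-1.25+0j), (0.92+0.48j), (0.92-0.48j)]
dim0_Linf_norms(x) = [1.07, 1.46, 0.7]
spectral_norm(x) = 1.65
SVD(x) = [[0.20, -0.82, 0.53], [0.05, -0.53, -0.85], [0.98, 0.20, -0.07]] @ diag([1.6519276186602299, 1.4031792410929151, 0.5817414890425556]) @ [[0.0, 0.88, -0.48],[-0.98, 0.10, 0.18],[-0.2, -0.47, -0.86]]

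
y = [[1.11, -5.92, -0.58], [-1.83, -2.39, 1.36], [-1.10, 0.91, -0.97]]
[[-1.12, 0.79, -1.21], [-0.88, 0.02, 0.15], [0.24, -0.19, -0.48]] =y @ [[0.09,  0.11,  0.10],[0.22,  -0.11,  0.17],[-0.14,  -0.03,  0.54]]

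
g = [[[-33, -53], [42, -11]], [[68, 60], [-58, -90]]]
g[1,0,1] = 60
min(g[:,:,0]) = -58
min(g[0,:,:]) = -53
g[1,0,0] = 68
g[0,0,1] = -53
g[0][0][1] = -53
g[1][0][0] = 68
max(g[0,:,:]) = 42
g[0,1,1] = -11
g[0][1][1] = -11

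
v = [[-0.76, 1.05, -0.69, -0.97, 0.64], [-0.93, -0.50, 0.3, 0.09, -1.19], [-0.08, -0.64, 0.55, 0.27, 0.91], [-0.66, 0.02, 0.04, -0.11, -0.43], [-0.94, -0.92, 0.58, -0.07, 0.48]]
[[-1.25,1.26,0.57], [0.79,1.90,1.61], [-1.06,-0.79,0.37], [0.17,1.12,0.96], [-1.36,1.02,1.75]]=v@ [[0.36,-1.33,-1.31],[0.68,-0.89,-0.31],[0.32,-1.4,0.45],[0.8,-0.61,-0.29],[-1.09,-0.58,-0.11]]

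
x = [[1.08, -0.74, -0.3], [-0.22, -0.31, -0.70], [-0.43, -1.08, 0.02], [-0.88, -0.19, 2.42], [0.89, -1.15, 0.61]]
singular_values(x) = [2.74, 2.02, 1.15]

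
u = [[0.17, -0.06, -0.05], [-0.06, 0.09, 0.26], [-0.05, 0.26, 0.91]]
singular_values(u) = [0.99, 0.18, 0.0]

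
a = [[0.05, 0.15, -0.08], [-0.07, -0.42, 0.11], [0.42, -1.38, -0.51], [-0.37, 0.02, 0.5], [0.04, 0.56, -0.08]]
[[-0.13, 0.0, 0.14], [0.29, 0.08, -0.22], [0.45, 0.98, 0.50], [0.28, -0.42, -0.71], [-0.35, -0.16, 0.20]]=a @ [[-0.28, 0.91, 0.23], [-0.55, -0.38, 0.17], [0.37, -0.15, -1.25]]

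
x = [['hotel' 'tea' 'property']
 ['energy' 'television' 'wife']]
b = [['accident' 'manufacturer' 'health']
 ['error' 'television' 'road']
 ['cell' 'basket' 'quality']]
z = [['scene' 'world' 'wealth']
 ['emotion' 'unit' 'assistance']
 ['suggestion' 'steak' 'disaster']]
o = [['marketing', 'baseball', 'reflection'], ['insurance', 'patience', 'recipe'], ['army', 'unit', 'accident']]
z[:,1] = ['world', 'unit', 'steak']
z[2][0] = 'suggestion'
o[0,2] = 'reflection'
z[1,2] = 'assistance'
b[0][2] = 'health'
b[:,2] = ['health', 'road', 'quality']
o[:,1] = ['baseball', 'patience', 'unit']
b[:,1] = ['manufacturer', 'television', 'basket']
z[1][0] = 'emotion'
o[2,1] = 'unit'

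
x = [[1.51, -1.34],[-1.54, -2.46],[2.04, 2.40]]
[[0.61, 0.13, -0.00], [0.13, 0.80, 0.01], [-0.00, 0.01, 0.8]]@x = [[0.72,-1.14], [-1.02,-2.12], [1.62,1.9]]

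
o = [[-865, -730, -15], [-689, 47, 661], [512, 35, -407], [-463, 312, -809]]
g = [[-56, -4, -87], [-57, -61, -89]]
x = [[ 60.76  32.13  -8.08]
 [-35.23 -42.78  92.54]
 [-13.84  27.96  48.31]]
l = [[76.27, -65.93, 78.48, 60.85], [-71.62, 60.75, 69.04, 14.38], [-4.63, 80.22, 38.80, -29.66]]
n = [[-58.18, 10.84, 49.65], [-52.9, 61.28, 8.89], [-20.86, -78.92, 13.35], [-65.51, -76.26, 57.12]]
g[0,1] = -4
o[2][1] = 35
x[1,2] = 92.54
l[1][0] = -71.62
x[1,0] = -35.23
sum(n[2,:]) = -86.43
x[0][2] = -8.08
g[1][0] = -57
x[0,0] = 60.76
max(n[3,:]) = 57.12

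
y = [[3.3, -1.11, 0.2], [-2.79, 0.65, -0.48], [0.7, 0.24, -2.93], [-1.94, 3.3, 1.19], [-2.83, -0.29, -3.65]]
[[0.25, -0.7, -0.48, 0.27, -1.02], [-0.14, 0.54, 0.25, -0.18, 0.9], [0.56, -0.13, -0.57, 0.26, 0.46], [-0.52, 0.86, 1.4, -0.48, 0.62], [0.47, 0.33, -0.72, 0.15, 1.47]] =y@[[0.07, -0.16, -0.05, 0.06, -0.26], [-0.05, 0.16, 0.32, -0.08, 0.11], [-0.18, 0.02, 0.21, -0.08, -0.21]]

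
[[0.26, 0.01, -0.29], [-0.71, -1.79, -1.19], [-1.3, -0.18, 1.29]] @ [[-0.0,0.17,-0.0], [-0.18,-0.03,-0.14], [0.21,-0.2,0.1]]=[[-0.06, 0.10, -0.03], [0.07, 0.17, 0.13], [0.3, -0.47, 0.15]]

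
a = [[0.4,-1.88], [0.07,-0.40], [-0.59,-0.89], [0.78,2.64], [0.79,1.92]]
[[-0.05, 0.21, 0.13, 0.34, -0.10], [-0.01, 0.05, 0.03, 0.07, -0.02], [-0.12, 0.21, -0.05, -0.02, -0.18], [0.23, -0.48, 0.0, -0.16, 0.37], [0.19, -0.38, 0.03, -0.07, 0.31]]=a@[[0.12, -0.14, 0.14, 0.23, 0.17], [0.05, -0.14, -0.04, -0.13, 0.09]]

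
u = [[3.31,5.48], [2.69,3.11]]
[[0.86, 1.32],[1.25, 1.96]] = u @[[0.94, 1.49], [-0.41, -0.66]]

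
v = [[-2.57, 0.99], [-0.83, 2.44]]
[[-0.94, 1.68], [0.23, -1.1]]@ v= [[1.02,3.17], [0.32,-2.46]]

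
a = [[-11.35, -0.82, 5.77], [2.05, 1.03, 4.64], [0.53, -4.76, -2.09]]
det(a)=-291.231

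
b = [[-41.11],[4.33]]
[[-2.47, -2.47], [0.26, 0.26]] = b @ [[0.06, 0.06]]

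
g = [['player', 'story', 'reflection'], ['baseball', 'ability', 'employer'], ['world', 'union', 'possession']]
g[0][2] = 'reflection'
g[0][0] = 'player'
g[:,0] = ['player', 'baseball', 'world']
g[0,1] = 'story'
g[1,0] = 'baseball'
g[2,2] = 'possession'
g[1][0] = 'baseball'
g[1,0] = 'baseball'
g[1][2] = 'employer'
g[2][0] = 'world'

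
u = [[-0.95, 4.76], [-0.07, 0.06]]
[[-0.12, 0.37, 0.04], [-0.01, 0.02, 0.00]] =u@[[0.08, -0.24, -0.04],[-0.01, 0.03, 0.00]]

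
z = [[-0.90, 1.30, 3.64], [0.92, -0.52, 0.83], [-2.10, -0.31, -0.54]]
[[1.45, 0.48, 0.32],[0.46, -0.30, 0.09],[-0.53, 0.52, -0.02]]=z @ [[0.14,-0.27,-0.01], [0.04,0.13,-0.04], [0.42,0.02,0.10]]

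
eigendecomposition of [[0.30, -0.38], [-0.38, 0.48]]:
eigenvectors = [[-0.78, 0.62], [-0.62, -0.78]]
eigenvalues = [-0.0, 0.78]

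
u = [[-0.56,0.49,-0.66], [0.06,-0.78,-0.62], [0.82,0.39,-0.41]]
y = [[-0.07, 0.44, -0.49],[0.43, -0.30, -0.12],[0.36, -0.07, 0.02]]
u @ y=[[0.01, -0.35, 0.2], [-0.56, 0.30, 0.05], [-0.04, 0.27, -0.46]]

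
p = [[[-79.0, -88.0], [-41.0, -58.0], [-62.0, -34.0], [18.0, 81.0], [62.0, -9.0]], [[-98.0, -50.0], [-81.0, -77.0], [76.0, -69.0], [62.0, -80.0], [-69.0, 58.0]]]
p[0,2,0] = -62.0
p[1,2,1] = -69.0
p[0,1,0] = -41.0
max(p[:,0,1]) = -50.0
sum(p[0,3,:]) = 99.0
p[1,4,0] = -69.0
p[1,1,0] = -81.0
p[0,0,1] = -88.0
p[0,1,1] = -58.0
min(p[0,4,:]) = -9.0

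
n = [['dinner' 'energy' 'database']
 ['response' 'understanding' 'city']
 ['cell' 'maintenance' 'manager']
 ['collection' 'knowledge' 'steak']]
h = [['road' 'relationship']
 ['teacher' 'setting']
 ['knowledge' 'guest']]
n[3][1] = 'knowledge'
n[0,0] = 'dinner'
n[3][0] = 'collection'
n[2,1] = 'maintenance'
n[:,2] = ['database', 'city', 'manager', 'steak']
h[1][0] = 'teacher'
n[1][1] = 'understanding'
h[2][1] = 'guest'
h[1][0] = 'teacher'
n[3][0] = 'collection'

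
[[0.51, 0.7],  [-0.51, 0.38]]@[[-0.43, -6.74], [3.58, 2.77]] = [[2.29, -1.50], [1.58, 4.49]]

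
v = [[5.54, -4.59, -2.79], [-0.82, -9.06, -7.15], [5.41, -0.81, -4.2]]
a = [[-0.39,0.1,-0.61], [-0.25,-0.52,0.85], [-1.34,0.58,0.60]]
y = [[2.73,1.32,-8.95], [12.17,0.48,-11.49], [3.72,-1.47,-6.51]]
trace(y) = -3.30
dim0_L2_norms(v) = [7.79, 10.19, 8.75]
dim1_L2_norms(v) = [7.72, 11.57, 6.9]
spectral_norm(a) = 1.64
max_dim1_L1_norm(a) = 2.52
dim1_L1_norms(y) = [13.0, 24.14, 11.7]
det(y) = 169.61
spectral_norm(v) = 13.57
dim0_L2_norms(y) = [13.02, 2.03, 15.95]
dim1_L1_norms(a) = [1.1, 1.62, 2.52]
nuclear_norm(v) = 23.12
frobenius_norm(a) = 2.02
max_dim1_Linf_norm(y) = 12.17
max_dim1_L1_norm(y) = 24.14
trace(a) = -0.31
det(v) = 233.48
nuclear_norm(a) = 3.15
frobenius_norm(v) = 15.52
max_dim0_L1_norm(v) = 14.46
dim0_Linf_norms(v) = [5.54, 9.06, 7.15]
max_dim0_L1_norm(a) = 2.06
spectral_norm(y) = 20.13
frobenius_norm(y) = 20.69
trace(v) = -7.72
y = v @ a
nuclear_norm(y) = 26.42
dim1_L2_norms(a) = [0.73, 1.03, 1.58]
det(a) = 0.73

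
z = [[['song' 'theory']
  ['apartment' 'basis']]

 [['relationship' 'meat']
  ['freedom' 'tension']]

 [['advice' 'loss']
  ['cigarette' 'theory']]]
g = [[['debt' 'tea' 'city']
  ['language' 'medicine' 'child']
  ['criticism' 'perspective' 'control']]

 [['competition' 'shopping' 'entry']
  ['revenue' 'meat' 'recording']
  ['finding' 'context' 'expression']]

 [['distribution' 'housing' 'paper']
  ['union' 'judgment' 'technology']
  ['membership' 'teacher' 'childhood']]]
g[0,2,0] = 'criticism'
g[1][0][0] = 'competition'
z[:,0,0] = ['song', 'relationship', 'advice']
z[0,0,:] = ['song', 'theory']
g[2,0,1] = 'housing'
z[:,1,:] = [['apartment', 'basis'], ['freedom', 'tension'], ['cigarette', 'theory']]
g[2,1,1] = 'judgment'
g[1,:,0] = ['competition', 'revenue', 'finding']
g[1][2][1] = 'context'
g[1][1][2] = 'recording'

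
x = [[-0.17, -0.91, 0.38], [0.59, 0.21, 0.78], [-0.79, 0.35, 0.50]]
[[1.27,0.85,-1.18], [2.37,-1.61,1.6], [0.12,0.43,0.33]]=x @ [[1.09, -1.43, 0.88], [-0.61, -0.97, 1.54], [2.38, -0.72, 0.97]]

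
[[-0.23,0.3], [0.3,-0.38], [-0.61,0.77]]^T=[[-0.23,  0.3,  -0.61],[0.3,  -0.38,  0.77]]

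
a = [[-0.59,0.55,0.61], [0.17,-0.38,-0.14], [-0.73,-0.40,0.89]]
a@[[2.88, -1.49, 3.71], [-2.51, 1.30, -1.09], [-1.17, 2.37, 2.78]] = [[-3.79,3.04,-1.09], [1.61,-1.08,0.66], [-2.14,2.68,0.20]]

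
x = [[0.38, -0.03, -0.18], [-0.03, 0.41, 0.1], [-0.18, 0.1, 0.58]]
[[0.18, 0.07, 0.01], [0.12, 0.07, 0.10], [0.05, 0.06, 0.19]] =x@[[0.61,  0.28,  0.22], [0.28,  0.14,  0.17], [0.22,  0.17,  0.37]]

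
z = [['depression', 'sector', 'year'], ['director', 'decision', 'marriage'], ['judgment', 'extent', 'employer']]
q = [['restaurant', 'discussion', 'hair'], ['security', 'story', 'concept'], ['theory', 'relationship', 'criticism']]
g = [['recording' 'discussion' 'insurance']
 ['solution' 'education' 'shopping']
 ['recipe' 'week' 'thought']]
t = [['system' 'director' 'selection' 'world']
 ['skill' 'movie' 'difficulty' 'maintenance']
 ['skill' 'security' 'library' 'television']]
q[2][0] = 'theory'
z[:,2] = ['year', 'marriage', 'employer']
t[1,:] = ['skill', 'movie', 'difficulty', 'maintenance']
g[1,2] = 'shopping'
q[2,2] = 'criticism'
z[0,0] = 'depression'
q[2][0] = 'theory'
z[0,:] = ['depression', 'sector', 'year']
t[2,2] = 'library'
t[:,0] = ['system', 'skill', 'skill']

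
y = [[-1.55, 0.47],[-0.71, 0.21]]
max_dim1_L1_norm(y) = 2.02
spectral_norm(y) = 1.78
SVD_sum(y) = [[-1.55, 0.47],  [-0.71, 0.21]] + [[0.00, 0.00], [-0.00, -0.0]]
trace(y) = -1.34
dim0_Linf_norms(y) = [1.55, 0.47]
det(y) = 0.01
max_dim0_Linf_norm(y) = 1.55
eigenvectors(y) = [[-0.91, -0.29], [-0.42, -0.96]]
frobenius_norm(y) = 1.78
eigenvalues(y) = [-1.33, -0.01]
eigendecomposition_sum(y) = [[-1.55, 0.47], [-0.71, 0.22]] + [[0.0, -0.00],[0.00, -0.01]]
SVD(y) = [[-0.91, -0.42], [-0.42, 0.91]] @ diag([1.7808926972736063, 0.004604432379645034]) @ [[0.96, -0.29], [-0.29, -0.96]]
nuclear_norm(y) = 1.79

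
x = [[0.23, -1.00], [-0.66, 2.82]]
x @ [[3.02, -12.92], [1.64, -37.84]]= [[-0.95, 34.87], [2.63, -98.18]]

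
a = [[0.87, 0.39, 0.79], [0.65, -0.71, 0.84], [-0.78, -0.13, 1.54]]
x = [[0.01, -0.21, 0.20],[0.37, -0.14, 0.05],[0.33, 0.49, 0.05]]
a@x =[[0.41,0.15,0.23], [0.02,0.37,0.14], [0.45,0.94,-0.09]]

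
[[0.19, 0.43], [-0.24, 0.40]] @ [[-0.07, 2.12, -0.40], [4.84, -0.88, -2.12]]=[[2.07,  0.02,  -0.99],  [1.95,  -0.86,  -0.75]]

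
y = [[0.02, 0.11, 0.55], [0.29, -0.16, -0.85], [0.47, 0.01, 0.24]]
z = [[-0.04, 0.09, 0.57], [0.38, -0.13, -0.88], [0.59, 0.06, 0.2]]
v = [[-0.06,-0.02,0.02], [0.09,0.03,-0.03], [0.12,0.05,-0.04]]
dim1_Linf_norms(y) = [0.55, 0.85, 0.47]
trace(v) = -0.07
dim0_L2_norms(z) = [0.7, 0.17, 1.07]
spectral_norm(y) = 1.07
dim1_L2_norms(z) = [0.58, 0.97, 0.63]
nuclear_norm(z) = 1.76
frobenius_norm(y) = 1.19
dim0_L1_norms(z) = [1.01, 0.28, 1.65]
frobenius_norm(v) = 0.18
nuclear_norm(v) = 0.19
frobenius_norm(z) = 1.29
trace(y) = 0.10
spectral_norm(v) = 0.18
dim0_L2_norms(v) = [0.16, 0.06, 0.05]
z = y + v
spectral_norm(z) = 1.12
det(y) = -0.01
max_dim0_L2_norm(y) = 1.04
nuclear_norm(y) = 1.62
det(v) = 0.00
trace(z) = 0.03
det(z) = 0.00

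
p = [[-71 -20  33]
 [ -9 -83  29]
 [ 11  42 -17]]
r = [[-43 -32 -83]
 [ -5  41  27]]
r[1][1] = 41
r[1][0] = -5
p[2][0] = 11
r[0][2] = -83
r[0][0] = -43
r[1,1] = 41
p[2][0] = 11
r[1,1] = 41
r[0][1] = -32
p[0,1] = -20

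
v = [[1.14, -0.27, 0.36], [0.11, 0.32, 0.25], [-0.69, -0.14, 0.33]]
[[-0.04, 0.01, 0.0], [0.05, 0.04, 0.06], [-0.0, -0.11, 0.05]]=v @[[-0.01, 0.08, -0.02], [0.14, 0.16, 0.08], [0.03, -0.1, 0.13]]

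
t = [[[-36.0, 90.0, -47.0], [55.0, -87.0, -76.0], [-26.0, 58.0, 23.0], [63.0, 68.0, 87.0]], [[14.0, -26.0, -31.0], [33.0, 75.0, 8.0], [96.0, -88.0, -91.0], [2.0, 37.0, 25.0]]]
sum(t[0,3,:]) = 218.0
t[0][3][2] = 87.0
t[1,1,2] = 8.0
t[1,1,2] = 8.0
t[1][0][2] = -31.0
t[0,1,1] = -87.0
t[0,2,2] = 23.0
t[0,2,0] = -26.0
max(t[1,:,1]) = 75.0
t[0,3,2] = 87.0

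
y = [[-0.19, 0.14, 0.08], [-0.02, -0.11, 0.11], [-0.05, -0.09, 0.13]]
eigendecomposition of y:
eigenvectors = [[-0.99,0.55,-0.69], [-0.02,0.47,-0.51], [-0.17,0.69,-0.52]]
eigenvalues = [-0.17, 0.03, -0.03]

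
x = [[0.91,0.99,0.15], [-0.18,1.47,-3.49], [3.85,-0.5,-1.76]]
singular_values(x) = [4.66, 3.36, 1.18]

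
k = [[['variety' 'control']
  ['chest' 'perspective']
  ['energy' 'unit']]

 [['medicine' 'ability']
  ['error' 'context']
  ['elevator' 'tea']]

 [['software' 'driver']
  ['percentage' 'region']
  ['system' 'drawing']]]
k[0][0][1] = 'control'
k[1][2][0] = 'elevator'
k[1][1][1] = 'context'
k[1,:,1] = ['ability', 'context', 'tea']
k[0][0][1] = 'control'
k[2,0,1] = 'driver'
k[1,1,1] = 'context'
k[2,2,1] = 'drawing'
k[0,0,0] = 'variety'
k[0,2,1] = 'unit'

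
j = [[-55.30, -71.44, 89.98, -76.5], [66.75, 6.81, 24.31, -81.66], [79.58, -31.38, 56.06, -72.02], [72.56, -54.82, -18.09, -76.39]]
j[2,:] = [79.58, -31.38, 56.06, -72.02]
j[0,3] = -76.5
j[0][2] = 89.98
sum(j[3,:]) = -76.74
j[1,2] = 24.31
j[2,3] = -72.02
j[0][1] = -71.44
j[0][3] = -76.5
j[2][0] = 79.58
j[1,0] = 66.75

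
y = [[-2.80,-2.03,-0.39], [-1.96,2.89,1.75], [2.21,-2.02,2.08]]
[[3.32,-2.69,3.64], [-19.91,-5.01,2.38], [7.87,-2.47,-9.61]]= y @[[2.08, 1.07, -1.67], [-4.05, 0.25, 0.89], [-2.36, -2.08, -1.98]]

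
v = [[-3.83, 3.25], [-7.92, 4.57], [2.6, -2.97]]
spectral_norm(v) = 11.08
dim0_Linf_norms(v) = [7.92, 4.57]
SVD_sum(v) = [[-4.12, 2.82], [-7.53, 5.15], [3.16, -2.16]] + [[0.29, 0.43], [-0.39, -0.58], [-0.56, -0.81]]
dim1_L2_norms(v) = [5.02, 9.14, 3.95]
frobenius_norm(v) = 11.15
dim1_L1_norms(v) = [7.08, 12.49, 5.57]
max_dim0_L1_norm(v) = 14.35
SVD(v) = [[-0.45,0.4], [-0.82,-0.53], [0.35,-0.75]] @ diag([11.076848010382408, 1.3141682369039773]) @ [[0.83, -0.56], [0.56, 0.83]]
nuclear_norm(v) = 12.39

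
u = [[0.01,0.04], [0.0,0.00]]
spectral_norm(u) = 0.04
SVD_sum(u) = [[0.01, 0.04],  [0.00, 0.00]] + [[0.0, 0.00], [-0.0, 0.00]]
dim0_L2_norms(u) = [0.01, 0.04]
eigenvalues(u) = [0.01, 0.0]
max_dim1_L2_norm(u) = 0.04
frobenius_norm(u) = 0.04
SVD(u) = [[1.00, 0.00],[0.0, 1.0]] @ diag([0.04123105625617661, 0.0]) @ [[0.24, 0.97], [-0.97, 0.24]]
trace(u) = 0.01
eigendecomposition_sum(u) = [[0.01, 0.04], [0.00, 0.0]] + [[0.0, -0.00],[0.0, 0.00]]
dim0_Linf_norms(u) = [0.01, 0.04]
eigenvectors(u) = [[1.0, -0.97], [0.00, 0.24]]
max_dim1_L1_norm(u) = 0.05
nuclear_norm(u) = 0.04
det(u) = 0.00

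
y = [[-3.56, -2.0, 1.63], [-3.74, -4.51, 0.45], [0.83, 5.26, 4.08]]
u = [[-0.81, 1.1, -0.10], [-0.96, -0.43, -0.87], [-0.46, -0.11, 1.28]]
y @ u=[[4.05, -3.24, 4.18], [7.15, -2.22, 4.87], [-7.6, -1.80, 0.56]]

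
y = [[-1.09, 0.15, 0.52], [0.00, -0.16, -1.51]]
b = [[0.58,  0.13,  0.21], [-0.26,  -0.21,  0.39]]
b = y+[[1.67, -0.02, -0.31], [-0.26, -0.05, 1.9]]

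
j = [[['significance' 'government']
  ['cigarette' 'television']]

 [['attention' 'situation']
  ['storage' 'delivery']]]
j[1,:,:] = [['attention', 'situation'], ['storage', 'delivery']]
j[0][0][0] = 'significance'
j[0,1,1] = 'television'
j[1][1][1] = 'delivery'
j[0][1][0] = 'cigarette'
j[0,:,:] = [['significance', 'government'], ['cigarette', 'television']]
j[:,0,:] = [['significance', 'government'], ['attention', 'situation']]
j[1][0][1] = 'situation'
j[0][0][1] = 'government'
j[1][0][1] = 'situation'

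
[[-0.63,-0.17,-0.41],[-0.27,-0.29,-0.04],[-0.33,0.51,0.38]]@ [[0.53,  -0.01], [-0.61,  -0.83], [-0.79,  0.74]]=[[0.09, -0.16],  [0.07, 0.21],  [-0.79, -0.14]]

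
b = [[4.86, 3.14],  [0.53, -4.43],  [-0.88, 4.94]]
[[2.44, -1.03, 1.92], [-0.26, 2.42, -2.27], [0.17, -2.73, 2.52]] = b @[[0.43,0.13,0.06], [0.11,-0.53,0.52]]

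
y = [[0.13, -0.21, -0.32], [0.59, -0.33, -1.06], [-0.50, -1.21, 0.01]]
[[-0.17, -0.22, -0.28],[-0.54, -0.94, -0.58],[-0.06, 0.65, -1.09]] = y @ [[-0.07,  -0.53,  0.14], [0.08,  -0.31,  0.85], [0.45,  0.69,  0.36]]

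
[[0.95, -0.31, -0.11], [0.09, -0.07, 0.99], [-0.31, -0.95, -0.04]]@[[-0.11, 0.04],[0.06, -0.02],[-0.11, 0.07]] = [[-0.11,0.04],[-0.12,0.07],[-0.02,0.0]]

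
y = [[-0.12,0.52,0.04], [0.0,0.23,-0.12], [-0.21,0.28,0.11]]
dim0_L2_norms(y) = [0.24, 0.63, 0.17]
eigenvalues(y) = [(-0.01+0.18j), (-0.01-0.18j), (0.24+0j)]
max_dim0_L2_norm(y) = 0.63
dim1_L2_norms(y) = [0.54, 0.26, 0.37]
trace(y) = 0.22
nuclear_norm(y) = 0.93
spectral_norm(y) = 0.67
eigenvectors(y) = [[0.73+0.00j, (0.73-0j), 0.81+0.00j], [(0.11+0.23j), (0.11-0.23j), 0.58+0.00j], [(0.56+0.3j), 0.56-0.30j, -0.07+0.00j]]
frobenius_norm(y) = 0.70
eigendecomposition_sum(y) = [[(-0.1+0.05j),0.16-0.06j,(0.1+0.06j)], [(-0.03-0.03j),0.04+0.04j,(-0.01+0.04j)], [-0.10-0.00j,(0.15+0.02j),(0.05+0.09j)]] + [[-0.10-0.05j, 0.16+0.06j, (0.1-0.06j)], [-0.03+0.03j, 0.04-0.04j, -0.01-0.04j], [-0.10+0.00j, (0.15-0.02j), (0.05-0.09j)]] + [[(0.09+0j),  0.20-0.00j,  -0.15-0.00j],[(0.06+0j),  0.14-0.00j,  (-0.11-0j)],[-0.01-0.00j,  (-0.02+0j),  (0.01+0j)]]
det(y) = 0.01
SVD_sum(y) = [[-0.16, 0.51, 0.04], [-0.06, 0.2, 0.02], [-0.10, 0.32, 0.03]] + [[0.02, 0.01, -0.02], [0.09, 0.04, -0.11], [-0.08, -0.04, 0.1]] + [[0.02, 0.01, 0.02],  [-0.03, -0.01, -0.02],  [-0.02, -0.01, -0.02]]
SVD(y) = [[-0.8, -0.14, -0.58], [-0.31, -0.72, 0.61], [-0.51, 0.67, 0.54]] @ diag([0.6652498126420122, 0.20580492728379496, 0.0581980986414474]) @ [[0.31, -0.95, -0.08], [-0.60, -0.25, 0.75], [-0.74, -0.18, -0.65]]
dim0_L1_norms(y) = [0.33, 1.03, 0.27]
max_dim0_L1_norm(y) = 1.03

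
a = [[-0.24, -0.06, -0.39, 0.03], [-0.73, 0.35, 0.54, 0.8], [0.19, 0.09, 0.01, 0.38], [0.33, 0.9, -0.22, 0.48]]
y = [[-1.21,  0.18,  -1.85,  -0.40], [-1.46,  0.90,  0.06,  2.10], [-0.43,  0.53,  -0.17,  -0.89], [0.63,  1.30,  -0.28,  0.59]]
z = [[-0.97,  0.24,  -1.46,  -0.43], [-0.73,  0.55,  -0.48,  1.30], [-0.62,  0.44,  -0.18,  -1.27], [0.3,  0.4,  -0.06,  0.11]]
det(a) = -0.18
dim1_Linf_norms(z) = [1.46, 1.3, 1.27, 0.4]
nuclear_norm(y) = 7.44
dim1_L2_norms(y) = [2.25, 2.71, 1.13, 1.59]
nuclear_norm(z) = 5.11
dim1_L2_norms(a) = [0.46, 1.26, 0.43, 1.09]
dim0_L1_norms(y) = [3.73, 2.91, 2.36, 3.98]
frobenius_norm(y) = 4.03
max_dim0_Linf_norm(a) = 0.9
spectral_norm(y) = 2.84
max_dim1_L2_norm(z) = 1.82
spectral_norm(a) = 1.36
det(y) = 7.93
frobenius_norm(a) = 1.79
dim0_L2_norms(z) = [1.4, 0.84, 1.55, 1.87]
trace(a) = 0.60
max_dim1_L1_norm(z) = 3.1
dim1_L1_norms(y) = [3.64, 4.52, 2.02, 2.8]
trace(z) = -0.49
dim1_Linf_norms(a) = [0.39, 0.8, 0.38, 0.9]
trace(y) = 0.11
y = z + a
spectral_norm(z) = 2.11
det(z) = 1.26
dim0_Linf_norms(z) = [0.97, 0.55, 1.46, 1.3]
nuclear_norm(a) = 3.13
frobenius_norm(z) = 2.93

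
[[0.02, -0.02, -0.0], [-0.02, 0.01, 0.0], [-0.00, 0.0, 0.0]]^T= [[0.02, -0.02, -0.00], [-0.02, 0.01, 0.00], [-0.0, 0.0, 0.0]]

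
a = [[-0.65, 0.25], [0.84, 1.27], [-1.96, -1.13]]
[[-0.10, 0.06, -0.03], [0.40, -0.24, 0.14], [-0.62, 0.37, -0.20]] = a@[[0.22, -0.13, 0.07], [0.17, -0.1, 0.06]]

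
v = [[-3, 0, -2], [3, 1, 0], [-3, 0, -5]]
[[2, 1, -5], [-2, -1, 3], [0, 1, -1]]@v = [[12, 1, 21], [-6, -1, -11], [6, 1, 5]]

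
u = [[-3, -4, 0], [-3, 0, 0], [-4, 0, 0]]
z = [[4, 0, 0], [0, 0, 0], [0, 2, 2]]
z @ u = [[-12, -16, 0], [0, 0, 0], [-14, 0, 0]]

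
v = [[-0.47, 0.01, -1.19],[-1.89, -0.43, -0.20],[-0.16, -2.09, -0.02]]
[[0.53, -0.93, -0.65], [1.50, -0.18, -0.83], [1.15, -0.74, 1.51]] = v@[[-0.66, -0.07, 0.58], [-0.5, 0.35, -0.77], [-0.19, 0.81, 0.31]]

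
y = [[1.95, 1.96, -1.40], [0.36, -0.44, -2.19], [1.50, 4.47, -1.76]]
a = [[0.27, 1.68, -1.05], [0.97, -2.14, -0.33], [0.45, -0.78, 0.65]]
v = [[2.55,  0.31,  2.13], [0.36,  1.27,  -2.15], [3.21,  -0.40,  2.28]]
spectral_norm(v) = 5.28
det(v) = -6.19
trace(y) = -0.25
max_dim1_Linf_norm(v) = 3.21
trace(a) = -1.22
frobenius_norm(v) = 5.76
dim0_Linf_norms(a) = [0.97, 2.14, 1.05]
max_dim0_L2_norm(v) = 4.12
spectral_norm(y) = 5.84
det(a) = -1.97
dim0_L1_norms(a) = [1.69, 4.6, 2.03]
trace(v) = 6.10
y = v @ a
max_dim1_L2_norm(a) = 2.37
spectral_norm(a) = 2.97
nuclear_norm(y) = 9.02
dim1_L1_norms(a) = [3.0, 3.44, 1.88]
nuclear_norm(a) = 4.80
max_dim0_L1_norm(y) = 6.87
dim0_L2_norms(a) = [1.1, 2.83, 1.28]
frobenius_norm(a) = 3.30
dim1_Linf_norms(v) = [2.55, 2.15, 3.21]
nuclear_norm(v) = 8.04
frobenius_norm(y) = 6.33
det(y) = 12.23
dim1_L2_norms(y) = [3.1, 2.26, 5.03]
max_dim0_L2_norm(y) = 4.9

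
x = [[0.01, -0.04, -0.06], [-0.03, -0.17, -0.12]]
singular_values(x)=[0.22, 0.03]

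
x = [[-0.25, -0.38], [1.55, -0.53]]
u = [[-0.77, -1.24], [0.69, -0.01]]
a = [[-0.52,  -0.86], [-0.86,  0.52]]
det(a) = -1.01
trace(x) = -0.78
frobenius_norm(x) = 1.70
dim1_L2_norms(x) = [0.45, 1.64]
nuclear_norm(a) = 2.01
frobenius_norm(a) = 1.42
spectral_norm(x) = 1.64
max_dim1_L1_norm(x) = 2.08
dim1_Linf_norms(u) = [1.24, 0.69]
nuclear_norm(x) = 2.08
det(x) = 0.72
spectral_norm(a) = 1.00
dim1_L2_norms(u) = [1.46, 0.69]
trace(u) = -0.78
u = x + a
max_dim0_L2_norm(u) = 1.24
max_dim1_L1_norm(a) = 1.38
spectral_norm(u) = 1.51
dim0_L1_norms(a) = [1.38, 1.38]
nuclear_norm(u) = 2.08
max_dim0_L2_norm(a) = 1.0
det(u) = 0.86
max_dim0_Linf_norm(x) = 1.55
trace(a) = 0.00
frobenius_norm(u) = 1.61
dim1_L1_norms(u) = [2.01, 0.7]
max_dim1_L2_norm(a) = 1.0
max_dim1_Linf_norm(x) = 1.55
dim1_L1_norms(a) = [1.38, 1.38]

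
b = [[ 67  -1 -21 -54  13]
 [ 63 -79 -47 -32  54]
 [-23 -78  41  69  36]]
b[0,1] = -1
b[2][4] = 36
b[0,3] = -54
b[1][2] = -47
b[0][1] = -1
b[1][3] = -32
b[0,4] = 13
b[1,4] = 54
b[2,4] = 36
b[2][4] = 36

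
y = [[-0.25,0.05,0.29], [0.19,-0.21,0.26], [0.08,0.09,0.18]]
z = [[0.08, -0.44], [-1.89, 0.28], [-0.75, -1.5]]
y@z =[[-0.33, -0.31], [0.22, -0.53], [-0.30, -0.28]]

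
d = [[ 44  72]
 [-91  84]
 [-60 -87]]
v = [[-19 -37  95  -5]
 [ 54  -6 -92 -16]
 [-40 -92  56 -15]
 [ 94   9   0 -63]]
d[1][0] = -91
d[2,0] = -60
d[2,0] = -60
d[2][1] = -87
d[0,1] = 72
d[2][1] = -87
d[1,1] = 84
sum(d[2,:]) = -147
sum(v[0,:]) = 34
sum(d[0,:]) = 116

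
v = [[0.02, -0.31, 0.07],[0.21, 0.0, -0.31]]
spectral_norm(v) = 0.38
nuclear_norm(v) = 0.69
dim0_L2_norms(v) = [0.21, 0.31, 0.32]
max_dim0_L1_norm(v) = 0.38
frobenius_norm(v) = 0.49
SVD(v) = [[-0.36, 0.93], [0.93, 0.36]] @ diag([0.38331032618188254, 0.30769009383199003]) @ [[0.49,0.29,-0.82], [0.31,-0.94,-0.15]]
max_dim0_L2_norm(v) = 0.32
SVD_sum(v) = [[-0.07, -0.04, 0.11], [0.18, 0.1, -0.29]] + [[0.09, -0.27, -0.04], [0.03, -0.1, -0.02]]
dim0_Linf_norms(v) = [0.21, 0.31, 0.31]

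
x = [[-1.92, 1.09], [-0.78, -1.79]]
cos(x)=[[-0.48, 1.2],[-0.86, -0.34]]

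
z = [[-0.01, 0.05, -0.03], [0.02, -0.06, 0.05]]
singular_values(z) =[0.1, 0.01]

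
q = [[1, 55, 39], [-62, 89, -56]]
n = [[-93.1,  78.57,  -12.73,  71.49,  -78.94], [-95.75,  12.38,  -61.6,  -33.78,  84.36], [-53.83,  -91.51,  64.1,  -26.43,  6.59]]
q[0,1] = 55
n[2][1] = -91.51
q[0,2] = 39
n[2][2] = 64.1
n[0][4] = -78.94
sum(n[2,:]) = -101.08000000000001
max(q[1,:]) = 89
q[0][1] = 55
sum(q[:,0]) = -61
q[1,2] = -56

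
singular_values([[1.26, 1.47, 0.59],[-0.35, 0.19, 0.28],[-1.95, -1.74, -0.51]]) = [3.33, 0.55, 0.0]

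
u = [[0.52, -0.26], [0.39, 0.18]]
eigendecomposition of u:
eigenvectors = [[0.34+0.53j, (0.34-0.53j)], [0.77+0.00j, (0.77-0j)]]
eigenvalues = [(0.35+0.27j), (0.35-0.27j)]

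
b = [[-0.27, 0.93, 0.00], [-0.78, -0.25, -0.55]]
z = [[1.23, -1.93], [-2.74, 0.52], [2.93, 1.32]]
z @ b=[[1.17, 1.63, 1.06],[0.33, -2.68, -0.29],[-1.82, 2.39, -0.73]]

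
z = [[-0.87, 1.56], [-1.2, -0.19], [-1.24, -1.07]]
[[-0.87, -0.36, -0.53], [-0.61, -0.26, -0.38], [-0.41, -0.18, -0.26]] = z@[[0.55,0.23,0.34], [-0.25,-0.10,-0.15]]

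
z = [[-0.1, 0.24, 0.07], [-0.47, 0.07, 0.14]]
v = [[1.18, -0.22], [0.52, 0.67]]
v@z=[[-0.01, 0.27, 0.05], [-0.37, 0.17, 0.13]]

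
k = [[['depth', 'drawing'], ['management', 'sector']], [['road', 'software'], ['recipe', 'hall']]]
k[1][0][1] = 'software'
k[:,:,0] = [['depth', 'management'], ['road', 'recipe']]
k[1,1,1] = 'hall'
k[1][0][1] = 'software'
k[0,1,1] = 'sector'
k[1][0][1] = 'software'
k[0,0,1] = 'drawing'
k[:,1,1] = ['sector', 'hall']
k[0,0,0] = 'depth'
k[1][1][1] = 'hall'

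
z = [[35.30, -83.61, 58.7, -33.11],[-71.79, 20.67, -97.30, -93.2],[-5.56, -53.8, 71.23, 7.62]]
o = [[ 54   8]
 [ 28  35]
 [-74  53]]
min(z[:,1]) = -83.61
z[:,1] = [-83.61, 20.67, -53.8]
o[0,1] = 8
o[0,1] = 8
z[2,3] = 7.62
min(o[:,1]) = 8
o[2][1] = 53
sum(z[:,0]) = -42.05000000000001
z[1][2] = -97.3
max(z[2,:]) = 71.23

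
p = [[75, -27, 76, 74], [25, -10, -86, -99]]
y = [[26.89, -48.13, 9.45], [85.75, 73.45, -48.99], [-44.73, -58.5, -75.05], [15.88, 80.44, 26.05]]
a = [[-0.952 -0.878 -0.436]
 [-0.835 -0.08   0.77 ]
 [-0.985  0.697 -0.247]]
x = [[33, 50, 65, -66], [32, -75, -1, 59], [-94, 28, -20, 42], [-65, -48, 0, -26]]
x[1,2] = -1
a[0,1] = -0.878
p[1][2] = -86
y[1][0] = 85.75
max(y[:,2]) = 26.05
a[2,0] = -0.985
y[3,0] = 15.88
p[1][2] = -86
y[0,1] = -48.13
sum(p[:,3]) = -25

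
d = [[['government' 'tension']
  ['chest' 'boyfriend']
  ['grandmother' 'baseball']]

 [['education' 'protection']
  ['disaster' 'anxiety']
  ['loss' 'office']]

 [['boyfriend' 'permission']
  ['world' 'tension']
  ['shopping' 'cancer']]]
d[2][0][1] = 'permission'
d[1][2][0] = 'loss'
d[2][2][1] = 'cancer'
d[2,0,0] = 'boyfriend'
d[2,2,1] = 'cancer'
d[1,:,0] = ['education', 'disaster', 'loss']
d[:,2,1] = ['baseball', 'office', 'cancer']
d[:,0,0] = ['government', 'education', 'boyfriend']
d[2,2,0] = 'shopping'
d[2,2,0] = 'shopping'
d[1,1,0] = 'disaster'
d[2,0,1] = 'permission'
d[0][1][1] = 'boyfriend'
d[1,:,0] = ['education', 'disaster', 'loss']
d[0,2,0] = 'grandmother'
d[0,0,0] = 'government'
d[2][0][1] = 'permission'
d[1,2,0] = 'loss'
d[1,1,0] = 'disaster'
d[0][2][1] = 'baseball'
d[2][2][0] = 'shopping'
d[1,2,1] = 'office'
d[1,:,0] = ['education', 'disaster', 'loss']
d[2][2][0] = 'shopping'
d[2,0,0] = 'boyfriend'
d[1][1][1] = 'anxiety'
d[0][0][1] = 'tension'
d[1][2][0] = 'loss'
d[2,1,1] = 'tension'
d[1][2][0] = 'loss'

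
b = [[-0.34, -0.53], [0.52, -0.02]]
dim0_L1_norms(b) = [0.86, 0.55]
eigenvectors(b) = [[0.71+0.00j, 0.71-0.00j], [-0.21-0.67j, (-0.21+0.67j)]]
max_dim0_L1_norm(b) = 0.86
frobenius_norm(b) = 0.82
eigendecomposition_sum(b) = [[(-0.17+0.22j), -0.26-0.10j],[0.26+0.09j, -0.01+0.28j]] + [[(-0.17-0.22j), (-0.26+0.1j)], [0.26-0.09j, (-0.01-0.28j)]]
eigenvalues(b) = [(-0.18+0.5j), (-0.18-0.5j)]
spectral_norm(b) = 0.72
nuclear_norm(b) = 1.11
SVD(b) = [[-0.82,0.57], [0.57,0.82]] @ diag([0.7150781059358213, 0.3949218940641788]) @ [[0.80, 0.59], [0.59, -0.8]]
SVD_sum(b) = [[-0.47, -0.35], [0.33, 0.24]] + [[0.13, -0.18],[0.19, -0.26]]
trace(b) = -0.36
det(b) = 0.28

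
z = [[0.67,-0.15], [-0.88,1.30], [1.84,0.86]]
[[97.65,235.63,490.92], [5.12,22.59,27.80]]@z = [[761.36, 713.86], [34.70, 52.51]]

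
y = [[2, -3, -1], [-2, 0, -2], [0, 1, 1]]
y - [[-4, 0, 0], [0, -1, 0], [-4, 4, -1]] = [[6, -3, -1], [-2, 1, -2], [4, -3, 2]]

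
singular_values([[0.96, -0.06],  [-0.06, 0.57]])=[0.97, 0.56]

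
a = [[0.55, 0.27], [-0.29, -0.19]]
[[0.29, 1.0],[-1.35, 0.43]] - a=[[-0.26, 0.73], [-1.06, 0.62]]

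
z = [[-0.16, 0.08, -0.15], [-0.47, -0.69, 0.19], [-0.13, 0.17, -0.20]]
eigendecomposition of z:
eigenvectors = [[-0.28,0.55,-0.45], [0.86,-0.46,0.51], [-0.43,0.69,0.74]]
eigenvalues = [-0.63, -0.42, -0.0]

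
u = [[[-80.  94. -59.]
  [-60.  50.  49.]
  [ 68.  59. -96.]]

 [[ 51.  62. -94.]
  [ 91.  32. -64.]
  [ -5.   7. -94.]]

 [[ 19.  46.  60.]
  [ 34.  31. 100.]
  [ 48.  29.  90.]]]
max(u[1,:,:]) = 91.0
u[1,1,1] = 32.0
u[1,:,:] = [[51.0, 62.0, -94.0], [91.0, 32.0, -64.0], [-5.0, 7.0, -94.0]]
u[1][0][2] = -94.0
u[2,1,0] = 34.0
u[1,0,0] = 51.0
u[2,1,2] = 100.0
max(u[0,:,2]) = 49.0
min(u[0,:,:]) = -96.0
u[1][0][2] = -94.0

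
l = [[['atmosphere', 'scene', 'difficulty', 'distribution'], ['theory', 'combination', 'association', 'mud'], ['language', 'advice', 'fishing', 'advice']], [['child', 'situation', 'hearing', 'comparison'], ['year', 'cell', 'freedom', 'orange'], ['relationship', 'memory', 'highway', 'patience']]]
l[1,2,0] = 'relationship'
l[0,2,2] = 'fishing'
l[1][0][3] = 'comparison'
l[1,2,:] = ['relationship', 'memory', 'highway', 'patience']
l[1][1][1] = 'cell'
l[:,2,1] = ['advice', 'memory']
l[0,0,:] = ['atmosphere', 'scene', 'difficulty', 'distribution']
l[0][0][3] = 'distribution'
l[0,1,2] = 'association'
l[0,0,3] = 'distribution'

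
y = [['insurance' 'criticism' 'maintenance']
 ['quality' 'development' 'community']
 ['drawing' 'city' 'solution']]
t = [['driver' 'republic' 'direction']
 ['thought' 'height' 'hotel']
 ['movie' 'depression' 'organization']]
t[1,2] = 'hotel'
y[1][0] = 'quality'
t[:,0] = ['driver', 'thought', 'movie']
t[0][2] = 'direction'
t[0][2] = 'direction'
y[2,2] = 'solution'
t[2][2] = 'organization'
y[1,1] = 'development'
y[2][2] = 'solution'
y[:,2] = ['maintenance', 'community', 'solution']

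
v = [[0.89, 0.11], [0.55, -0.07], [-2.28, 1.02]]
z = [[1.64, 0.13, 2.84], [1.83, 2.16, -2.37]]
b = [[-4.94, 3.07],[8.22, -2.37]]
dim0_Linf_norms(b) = [8.22, 3.07]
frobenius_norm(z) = 4.94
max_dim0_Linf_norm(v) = 2.28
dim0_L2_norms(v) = [2.51, 1.03]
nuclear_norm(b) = 11.58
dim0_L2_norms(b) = [9.59, 3.88]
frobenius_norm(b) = 10.34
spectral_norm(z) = 3.99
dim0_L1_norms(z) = [3.47, 2.29, 5.21]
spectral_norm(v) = 2.67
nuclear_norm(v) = 3.13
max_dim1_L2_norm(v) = 2.5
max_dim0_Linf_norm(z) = 2.84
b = z @ v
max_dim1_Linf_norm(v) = 2.28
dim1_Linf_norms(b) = [4.94, 8.22]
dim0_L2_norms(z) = [2.46, 2.16, 3.7]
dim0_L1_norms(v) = [3.72, 1.2]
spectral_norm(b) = 10.26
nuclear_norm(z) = 6.90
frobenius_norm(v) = 2.71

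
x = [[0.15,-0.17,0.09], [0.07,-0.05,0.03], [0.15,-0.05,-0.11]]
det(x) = -0.00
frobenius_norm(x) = 0.32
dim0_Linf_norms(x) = [0.15, 0.17, 0.11]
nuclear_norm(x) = 0.45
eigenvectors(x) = [[0.31, -0.78, -0.64], [0.06, -0.44, -0.64], [-0.95, -0.44, -0.43]]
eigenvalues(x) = [-0.16, 0.11, 0.04]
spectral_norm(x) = 0.28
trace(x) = -0.01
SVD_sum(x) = [[0.18, -0.15, 0.03], [0.07, -0.06, 0.01], [0.1, -0.09, 0.01]] + [[-0.03, -0.02, 0.07], [-0.01, -0.00, 0.01], [0.05, 0.04, -0.12]] + [[-0.00,-0.0,-0.0], [0.01,0.01,0.01], [-0.0,-0.00,-0.0]]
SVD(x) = [[-0.82, 0.47, 0.32], [-0.31, 0.1, -0.94], [-0.48, -0.88, 0.06]] @ diag([0.2827936965506667, 0.15717685440965895, 0.014938595285178696]) @ [[-0.77, 0.63, -0.11],[-0.34, -0.26, 0.9],[-0.54, -0.73, -0.42]]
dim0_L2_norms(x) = [0.22, 0.18, 0.15]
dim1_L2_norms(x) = [0.24, 0.09, 0.19]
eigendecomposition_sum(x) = [[-0.02, -0.01, 0.04], [-0.0, -0.0, 0.01], [0.06, 0.03, -0.13]] + [[0.22, -0.25, 0.05], [0.12, -0.14, 0.03], [0.12, -0.14, 0.03]] + [[-0.05, 0.09, -0.01], [-0.05, 0.09, -0.01], [-0.03, 0.06, -0.01]]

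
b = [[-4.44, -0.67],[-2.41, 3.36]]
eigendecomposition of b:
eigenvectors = [[-0.96, 0.08], [-0.29, -1.0]]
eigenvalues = [-4.64, 3.56]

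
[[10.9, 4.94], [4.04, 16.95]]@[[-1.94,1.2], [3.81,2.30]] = [[-2.32,  24.44], [56.74,  43.83]]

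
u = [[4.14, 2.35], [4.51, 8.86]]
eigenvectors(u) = [[-0.82, -0.35], [0.58, -0.94]]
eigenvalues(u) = [2.48, 10.52]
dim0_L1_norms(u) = [8.65, 11.21]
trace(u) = 13.00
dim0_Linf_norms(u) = [4.51, 8.86]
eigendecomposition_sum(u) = [[1.97, -0.72], [-1.39, 0.51]] + [[2.17, 3.07], [5.9, 8.35]]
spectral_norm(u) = 10.75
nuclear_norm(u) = 13.18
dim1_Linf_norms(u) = [4.14, 8.86]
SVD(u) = [[-0.39,-0.92], [-0.92,0.39]] @ diag([10.752584340262164, 2.425640122843629]) @ [[-0.54,-0.84],[-0.84,0.54]]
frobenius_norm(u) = 11.02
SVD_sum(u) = [[2.26, 3.55], [5.31, 8.35]] + [[1.88, -1.20], [-0.8, 0.51]]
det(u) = 26.08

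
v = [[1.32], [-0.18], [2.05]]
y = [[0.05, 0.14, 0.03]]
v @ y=[[0.07, 0.18, 0.04], [-0.01, -0.03, -0.01], [0.10, 0.29, 0.06]]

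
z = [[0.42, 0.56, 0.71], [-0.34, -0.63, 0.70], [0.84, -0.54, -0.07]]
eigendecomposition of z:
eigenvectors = [[(0.8+0j), (-0.05-0.42j), -0.05+0.42j], [0.09+0.00j, (0.7+0j), 0.70-0.00j], [0.59+0.00j, (-0.03+0.57j), (-0.03-0.57j)]]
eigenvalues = [(1+0j), (-0.64+0.77j), (-0.64-0.77j)]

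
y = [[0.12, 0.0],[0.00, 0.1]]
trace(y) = 0.22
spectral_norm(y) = 0.12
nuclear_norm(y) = 0.22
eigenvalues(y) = [0.12, 0.1]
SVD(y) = [[1.0,0.0], [0.0,1.0]] @ diag([0.12, 0.1]) @ [[1.0, 0.00], [0.00, 1.0]]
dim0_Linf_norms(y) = [0.12, 0.1]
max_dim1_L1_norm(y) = 0.12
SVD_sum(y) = [[0.12, 0.00], [0.00, 0.0]] + [[0.00, 0.0], [0.00, 0.10]]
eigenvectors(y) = [[1.00,0.00],[0.0,1.00]]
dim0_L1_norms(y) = [0.12, 0.1]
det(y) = 0.01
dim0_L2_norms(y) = [0.12, 0.1]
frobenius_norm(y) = 0.16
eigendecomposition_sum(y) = [[0.12, 0.00], [0.0, 0.0]] + [[0.0, 0.0], [0.00, 0.10]]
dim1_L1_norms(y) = [0.12, 0.1]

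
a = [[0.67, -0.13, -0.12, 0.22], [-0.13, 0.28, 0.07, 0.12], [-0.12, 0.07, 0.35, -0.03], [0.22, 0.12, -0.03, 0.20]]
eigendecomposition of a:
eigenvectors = [[0.89, -0.35, -0.25, 0.12],[-0.19, -0.53, 0.43, 0.71],[-0.28, 0.05, -0.84, 0.47],[0.3, 0.77, 0.24, 0.51]]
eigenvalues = [0.81, 0.01, 0.29, 0.39]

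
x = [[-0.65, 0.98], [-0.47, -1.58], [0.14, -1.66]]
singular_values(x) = [2.49, 0.81]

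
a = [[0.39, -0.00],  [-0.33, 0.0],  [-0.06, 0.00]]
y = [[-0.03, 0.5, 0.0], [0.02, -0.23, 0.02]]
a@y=[[-0.01,0.20,0.0], [0.01,-0.16,0.00], [0.0,-0.03,0.00]]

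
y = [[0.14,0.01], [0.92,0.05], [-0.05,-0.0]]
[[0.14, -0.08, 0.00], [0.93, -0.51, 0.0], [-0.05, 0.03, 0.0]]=y @ [[1.05, -0.53, -0.03], [-0.63, -0.53, 0.60]]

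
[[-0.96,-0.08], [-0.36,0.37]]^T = [[-0.96, -0.36],[-0.08, 0.37]]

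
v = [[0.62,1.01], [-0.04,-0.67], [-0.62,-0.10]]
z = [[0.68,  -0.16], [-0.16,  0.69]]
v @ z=[[0.26, 0.6], [0.08, -0.46], [-0.41, 0.03]]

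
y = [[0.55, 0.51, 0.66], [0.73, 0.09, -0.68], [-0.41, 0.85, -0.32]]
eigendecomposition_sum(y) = [[(0.66+0j),  0.46+0.00j,  0.09-0.00j], [0.46+0.00j,  (0.32+0j),  0.07-0.00j], [0.09+0.00j,  0.06+0.00j,  0.01-0.00j]] + [[(-0.06+0.16j), (0.02-0.24j), 0.28+0.05j],  [(0.13-0.2j), -0.12+0.32j, (-0.37-0.17j)],  [(-0.25-0.14j), (0.39+0.11j), (-0.17+0.46j)]] + [[-0.06-0.16j, (0.02+0.24j), (0.28-0.05j)], [(0.13+0.2j), (-0.12-0.32j), (-0.37+0.17j)], [(-0.25+0.14j), (0.39-0.11j), (-0.17-0.46j)]]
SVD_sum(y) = [[-0.01, 0.00, 0.01], [0.76, -0.23, -0.48], [-0.31, 0.09, 0.2]] + [[0.52, 0.16, 0.76], [-0.07, -0.02, -0.11], [-0.19, -0.06, -0.28]] + [[0.04, 0.35, -0.1],[0.04, 0.34, -0.1],[0.10, 0.81, -0.23]]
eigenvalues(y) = [(1+0j), (-0.34+0.94j), (-0.34-0.94j)]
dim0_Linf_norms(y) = [0.73, 0.85, 0.68]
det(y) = 1.00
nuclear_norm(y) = 3.00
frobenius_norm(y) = 1.73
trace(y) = 0.32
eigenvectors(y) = [[(0.81+0j), (-0.07-0.4j), -0.07+0.40j], [(0.57+0j), -0.05+0.58j, -0.05-0.58j], [(0.11+0j), 0.70+0.00j, 0.70-0.00j]]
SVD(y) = [[0.01, 0.93, 0.37], [-0.92, -0.13, 0.36], [0.38, -0.35, 0.86]] @ diag([1.0027734723430157, 0.9997966695911477, 0.994712009900142]) @ [[-0.82, 0.24, 0.51], [0.56, 0.17, 0.81], [0.11, 0.96, -0.27]]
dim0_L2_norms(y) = [1.0, 1.0, 1.0]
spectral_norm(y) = 1.00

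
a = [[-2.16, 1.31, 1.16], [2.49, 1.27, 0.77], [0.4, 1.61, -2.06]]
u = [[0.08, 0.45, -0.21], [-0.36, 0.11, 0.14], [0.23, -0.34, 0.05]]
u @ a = [[0.86, 0.34, 0.87], [1.11, -0.11, -0.62], [-1.32, -0.05, -0.10]]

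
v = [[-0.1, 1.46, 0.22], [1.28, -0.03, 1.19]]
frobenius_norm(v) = 2.29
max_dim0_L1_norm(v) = 1.49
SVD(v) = [[0.10, 0.99], [0.99, -0.10]] @ diag([1.7506172435886544, 1.4767326320123293]) @ [[0.72, 0.07, 0.69], [-0.16, 0.99, 0.07]]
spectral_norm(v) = 1.75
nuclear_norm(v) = 3.23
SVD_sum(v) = [[0.13, 0.01, 0.12], [1.26, 0.12, 1.20]] + [[-0.23,1.45,0.1],[0.02,-0.15,-0.01]]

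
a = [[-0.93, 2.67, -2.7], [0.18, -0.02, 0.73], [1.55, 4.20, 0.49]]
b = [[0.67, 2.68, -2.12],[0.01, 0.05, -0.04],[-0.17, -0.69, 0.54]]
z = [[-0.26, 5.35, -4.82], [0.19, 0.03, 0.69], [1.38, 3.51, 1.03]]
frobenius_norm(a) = 6.01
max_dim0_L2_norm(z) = 6.4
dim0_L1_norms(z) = [1.83, 8.89, 6.54]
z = a + b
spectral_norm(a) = 5.16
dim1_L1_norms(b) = [5.47, 0.1, 1.4]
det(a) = 3.52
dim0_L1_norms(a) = [2.66, 6.89, 3.92]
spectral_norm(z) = 7.51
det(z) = 1.65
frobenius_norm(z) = 8.23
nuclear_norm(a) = 8.46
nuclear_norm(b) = 3.60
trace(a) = -0.46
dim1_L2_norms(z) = [7.21, 0.72, 3.91]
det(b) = -0.00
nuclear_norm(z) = 10.93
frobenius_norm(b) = 3.60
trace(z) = 0.80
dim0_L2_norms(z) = [1.42, 6.4, 4.98]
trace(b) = 1.26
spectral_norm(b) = 3.60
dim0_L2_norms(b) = [0.69, 2.77, 2.19]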